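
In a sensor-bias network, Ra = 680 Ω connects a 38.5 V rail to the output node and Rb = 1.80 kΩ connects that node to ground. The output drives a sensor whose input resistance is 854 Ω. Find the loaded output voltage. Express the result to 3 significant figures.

V_out ≈ 17.7 V

The load sits in parallel with Rb: Rb‖R_L = (1800 × 854) / (1800 + 854) = 579.2 Ω.
V_out = 38.5 × 579.2 / (680 + 579.2) = 38.5 × 579.2/1259 = 17.7 V.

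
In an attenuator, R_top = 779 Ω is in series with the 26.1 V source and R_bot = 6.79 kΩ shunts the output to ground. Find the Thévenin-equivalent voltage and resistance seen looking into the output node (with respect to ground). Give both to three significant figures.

V_th is the open-circuit tap voltage: 26.1 × 6790/(779 + 6790) = 23.4 V.
With the supply zeroed, R_top and R_bot appear in parallel from the tap: R_th = R_top‖R_bot = (779 × 6790)/7569 = 699 Ω.

V_th = 23.4 V, R_th = 699 Ω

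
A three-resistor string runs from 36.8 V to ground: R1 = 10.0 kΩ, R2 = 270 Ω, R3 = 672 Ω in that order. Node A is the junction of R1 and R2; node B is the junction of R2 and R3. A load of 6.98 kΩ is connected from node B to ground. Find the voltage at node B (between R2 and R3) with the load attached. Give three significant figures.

At node B, R3 is in parallel with the load: R3‖R_L = 613.0 Ω.
Below node A the resistance is R2 + (R3‖R_L) = 883.0 Ω, so V_A = 36.8 × 883.0/10880 = 2.986 V.
Then V_B = V_A × (R3‖R_L)/(R2 + R3‖R_L) = 2.986 × 613.0/883.0 = 2.07 V.

V ≈ 2.07 V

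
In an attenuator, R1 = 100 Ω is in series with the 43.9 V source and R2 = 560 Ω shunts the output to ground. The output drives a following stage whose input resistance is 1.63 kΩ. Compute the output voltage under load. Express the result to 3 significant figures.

V_out ≈ 35.4 V

The load sits in parallel with R2: R2‖R_L = (560 × 1630) / (560 + 1630) = 416.8 Ω.
V_out = 43.9 × 416.8 / (100 + 416.8) = 43.9 × 416.8/516.8 = 35.4 V.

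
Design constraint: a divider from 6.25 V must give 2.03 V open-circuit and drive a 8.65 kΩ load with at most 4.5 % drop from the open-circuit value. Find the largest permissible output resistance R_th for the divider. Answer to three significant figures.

R_th ≤ 408 Ω

Loading drop = R_th/(R_th + R_L) ≤ 0.0450, so R_th ≤ R_L · ε/(1−ε) = 8.65 kΩ × 0.0450/0.9550 = 408 Ω.
(Any R1, R2 with R2/(R1+R2) = 0.325 and R1‖R2 ≤ 408 Ω will meet the spec.)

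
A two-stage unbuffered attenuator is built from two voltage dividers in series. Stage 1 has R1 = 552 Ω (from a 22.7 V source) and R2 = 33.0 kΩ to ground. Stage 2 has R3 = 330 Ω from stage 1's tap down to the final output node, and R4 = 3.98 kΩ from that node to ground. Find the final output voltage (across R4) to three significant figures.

Stage 2 presents R3+R4 = 4310 Ω as a load on stage 1's tap.
Stage 1's lower leg becomes R2‖(R3+R4) = 3812 Ω, so V_mid = 22.7 × 3812/4364 = 19.83 V.
Stage 2 is itself unloaded: V_out = V_mid × R4/(R3+R4) = 19.83 × 3980/4310 = 18.3 V.

V_out ≈ 18.3 V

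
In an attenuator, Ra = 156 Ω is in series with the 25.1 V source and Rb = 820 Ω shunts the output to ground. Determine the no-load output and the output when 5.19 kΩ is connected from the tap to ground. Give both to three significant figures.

Unloaded: 21.1 V; loaded: 20.6 V

Open-circuit: V = 25.1 × 820/(156 + 820) = 21.1 V.
With the load, Rb becomes Rb‖R_L = 708.1 Ω, so V = 25.1 × 708.1/864.1 = 20.6 V.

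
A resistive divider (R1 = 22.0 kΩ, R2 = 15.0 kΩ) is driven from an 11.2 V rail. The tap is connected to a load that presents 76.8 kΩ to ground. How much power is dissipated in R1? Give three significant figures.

P ≈ 2.31 mW

Total resistance from the source is R1 + (R2‖R_L) = 34.55 kΩ, so I = 11.2/34.55 kΩ = 0.3242 mA.
P = I²·R1 = (0.3242 mA)² × 22.0 kΩ = 2.31 mW.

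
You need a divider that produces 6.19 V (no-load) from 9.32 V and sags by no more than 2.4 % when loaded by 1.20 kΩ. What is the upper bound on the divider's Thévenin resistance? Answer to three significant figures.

Loading drop = R_th/(R_th + R_L) ≤ 0.0240, so R_th ≤ R_L · ε/(1−ε) = 1.20 kΩ × 0.0240/0.9760 = 29.5 Ω.
(Any R1, R2 with R2/(R1+R2) = 0.664 and R1‖R2 ≤ 29.5 Ω will meet the spec.)

R_th ≤ 29.5 Ω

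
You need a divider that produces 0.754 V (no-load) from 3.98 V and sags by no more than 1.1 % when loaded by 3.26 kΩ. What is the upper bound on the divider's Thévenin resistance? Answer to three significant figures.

Loading drop = R_th/(R_th + R_L) ≤ 0.0110, so R_th ≤ R_L · ε/(1−ε) = 3.26 kΩ × 0.0110/0.9890 = 36.3 Ω.
(Any R1, R2 with R2/(R1+R2) = 0.189 and R1‖R2 ≤ 36.3 Ω will meet the spec.)

R_th ≤ 36.3 Ω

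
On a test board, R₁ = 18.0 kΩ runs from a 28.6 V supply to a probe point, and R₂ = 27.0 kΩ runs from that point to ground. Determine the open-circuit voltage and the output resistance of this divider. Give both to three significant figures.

V_th = 17.2 V, R_th = 10.8 kΩ

V_th is the open-circuit tap voltage: 28.6 × 27.0/(18.0 + 27.0) = 17.2 V.
With the supply zeroed, R₁ and R₂ appear in parallel from the tap: R_th = R₁‖R₂ = (18.0 × 27.0)/45.00 = 10.8 kΩ.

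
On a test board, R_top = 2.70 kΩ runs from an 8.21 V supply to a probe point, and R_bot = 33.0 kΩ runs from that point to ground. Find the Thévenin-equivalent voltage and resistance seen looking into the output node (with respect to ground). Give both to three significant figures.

V_th = 7.59 V, R_th = 2.50 kΩ

V_th is the open-circuit tap voltage: 8.21 × 33.0/(2.70 + 33.0) = 7.59 V.
With the supply zeroed, R_top and R_bot appear in parallel from the tap: R_th = R_top‖R_bot = (2.70 × 33.0)/35.70 = 2.50 kΩ.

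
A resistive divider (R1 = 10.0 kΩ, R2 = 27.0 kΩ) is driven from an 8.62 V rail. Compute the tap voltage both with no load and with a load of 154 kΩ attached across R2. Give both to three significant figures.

Open-circuit: V = 8.62 × 27.0/(10.0 + 27.0) = 6.29 V.
With the load, R2 becomes R2‖R_L = 22.97 kΩ, so V = 8.62 × 22.97/32.97 = 6.01 V.

Unloaded: 6.29 V; loaded: 6.01 V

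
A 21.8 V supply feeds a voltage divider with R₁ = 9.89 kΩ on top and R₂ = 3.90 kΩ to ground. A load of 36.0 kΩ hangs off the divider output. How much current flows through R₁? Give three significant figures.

R₂‖R_L = 3.519 kΩ, so the source sees R₁ + R₂‖R_L = 13.41 kΩ.
I = 21.8 V / 13.41 kΩ = 1.63 mA.

I ≈ 1.63 mA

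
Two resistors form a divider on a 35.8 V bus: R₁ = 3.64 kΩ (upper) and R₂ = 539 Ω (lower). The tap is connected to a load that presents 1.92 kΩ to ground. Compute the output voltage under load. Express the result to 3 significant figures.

The load sits in parallel with R₂: R₂‖R_L = (539 × 1920) / (539 + 1920) = 420.9 Ω.
V_out = 35.8 × 420.9 / (3640 + 420.9) = 35.8 × 420.9/4061 = 3.71 V.

V_out ≈ 3.71 V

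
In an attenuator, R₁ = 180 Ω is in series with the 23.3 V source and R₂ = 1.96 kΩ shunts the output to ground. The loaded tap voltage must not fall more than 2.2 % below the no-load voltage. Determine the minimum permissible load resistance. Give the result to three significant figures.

R_L(min) ≈ 7.33 kΩ

Output resistance R_th = R₁‖R₂ = (180 × 1960)/2140 = 164.9 Ω.
The fractional drop is R_th/(R_th + R_L); requiring this ≤ 0.0220 gives R_L ≥ R_th(1/0.0220 − 1) = 164.9 × 44.45 = 7.33 kΩ.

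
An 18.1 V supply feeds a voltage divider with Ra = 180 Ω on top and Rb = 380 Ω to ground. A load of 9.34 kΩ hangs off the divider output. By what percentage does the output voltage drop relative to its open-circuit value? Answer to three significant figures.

The divider's output (Thévenin) resistance is Ra‖Rb = 122.1 Ω.
Fractional drop under load = R_th/(R_th + R_L) = 122.1 / (122.1 + 9340) = 0.01291.
So the output falls by 1.29 %.

1.29 %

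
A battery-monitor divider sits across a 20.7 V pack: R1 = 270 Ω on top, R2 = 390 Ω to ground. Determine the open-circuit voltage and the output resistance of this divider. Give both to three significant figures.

V_th = 12.2 V, R_th = 160 Ω

V_th is the open-circuit tap voltage: 20.7 × 390/(270 + 390) = 12.2 V.
With the supply zeroed, R1 and R2 appear in parallel from the tap: R_th = R1‖R2 = (270 × 390)/660.0 = 160 Ω.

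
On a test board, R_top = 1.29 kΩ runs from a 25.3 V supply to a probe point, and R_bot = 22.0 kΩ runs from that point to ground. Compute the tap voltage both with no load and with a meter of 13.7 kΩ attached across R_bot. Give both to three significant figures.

Unloaded: 23.9 V; loaded: 21.9 V

Open-circuit: V = 25.3 × 22.0/(1.29 + 22.0) = 23.9 V.
With the load, R_bot becomes R_bot‖R_L = 8.443 kΩ, so V = 25.3 × 8.443/9.733 = 21.9 V.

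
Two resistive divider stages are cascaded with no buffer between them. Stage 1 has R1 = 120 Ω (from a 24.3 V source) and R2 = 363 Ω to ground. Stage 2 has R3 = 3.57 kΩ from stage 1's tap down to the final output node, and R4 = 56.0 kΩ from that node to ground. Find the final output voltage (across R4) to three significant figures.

V_out ≈ 17.1 V

Stage 2 presents R3+R4 = 59570 Ω as a load on stage 1's tap.
Stage 1's lower leg becomes R2‖(R3+R4) = 360.8 Ω, so V_mid = 24.3 × 360.8/480.8 = 18.24 V.
Stage 2 is itself unloaded: V_out = V_mid × R4/(R3+R4) = 18.24 × 56000/59570 = 17.1 V.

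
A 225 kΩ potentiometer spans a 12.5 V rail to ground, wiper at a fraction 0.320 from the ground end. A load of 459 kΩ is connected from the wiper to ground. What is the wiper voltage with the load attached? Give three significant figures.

V ≈ 3.61 V

The wiper splits the pot into (1−α)R = 153.0 kΩ above and αR = 72.00 kΩ below.
Lower section ‖ load = 62.24 kΩ.
V_wiper = 12.5 × 62.24/(153.0 + 62.24) = 3.61 V.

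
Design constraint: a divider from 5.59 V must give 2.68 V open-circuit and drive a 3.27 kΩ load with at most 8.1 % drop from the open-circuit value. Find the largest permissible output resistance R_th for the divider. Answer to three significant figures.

Loading drop = R_th/(R_th + R_L) ≤ 0.0810, so R_th ≤ R_L · ε/(1−ε) = 3.27 kΩ × 0.0810/0.9190 = 288 Ω.

R_th ≤ 288 Ω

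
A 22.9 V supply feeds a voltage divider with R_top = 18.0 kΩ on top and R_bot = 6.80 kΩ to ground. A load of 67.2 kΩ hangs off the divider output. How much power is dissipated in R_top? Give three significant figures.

P ≈ 16.2 mW

Total resistance from the source is R_top + (R_bot‖R_L) = 24.18 kΩ, so I = 22.9/24.18 kΩ = 0.9473 mA.
P = I²·R_top = (0.9473 mA)² × 18.0 kΩ = 16.2 mW.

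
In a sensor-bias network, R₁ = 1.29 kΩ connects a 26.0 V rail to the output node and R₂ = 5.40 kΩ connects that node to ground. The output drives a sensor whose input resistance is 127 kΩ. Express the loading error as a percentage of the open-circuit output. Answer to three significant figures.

The divider's output (Thévenin) resistance is R₁‖R₂ = 1.041 kΩ.
Fractional drop under load = R_th/(R_th + R_L) = 1.041 / (1.041 + 127) = 0.008132.
So the output falls by 0.813 %.

0.813 %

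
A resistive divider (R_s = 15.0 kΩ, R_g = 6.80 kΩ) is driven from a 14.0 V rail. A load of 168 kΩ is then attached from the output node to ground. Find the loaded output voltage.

V_out ≈ 4.25 V

The load sits in parallel with R_g: R_g‖R_L = (6.80 × 168) / (6.80 + 168) = 6.535 kΩ.
V_out = 14.0 × 6.535 / (15.0 + 6.535) = 14.0 × 6.535/21.54 = 4.25 V.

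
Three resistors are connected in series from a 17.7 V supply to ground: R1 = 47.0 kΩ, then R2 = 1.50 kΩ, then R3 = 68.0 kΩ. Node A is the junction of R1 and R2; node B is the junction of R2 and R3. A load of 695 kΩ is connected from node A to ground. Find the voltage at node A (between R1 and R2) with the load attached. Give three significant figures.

V ≈ 10.1 V

Below node A the series string R2+R3 = 69.50 kΩ sits in parallel with the 695 kΩ load: 63.18 kΩ.
V_A = 17.7 × 63.18/(47.0 + 63.18) = 10.1 V.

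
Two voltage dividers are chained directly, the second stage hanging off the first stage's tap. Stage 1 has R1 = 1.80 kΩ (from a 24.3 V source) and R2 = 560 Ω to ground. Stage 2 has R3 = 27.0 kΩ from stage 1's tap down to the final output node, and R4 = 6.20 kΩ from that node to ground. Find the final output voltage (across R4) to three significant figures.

V_out ≈ 1.06 V

Stage 2 presents R3+R4 = 33200 Ω as a load on stage 1's tap.
Stage 1's lower leg becomes R2‖(R3+R4) = 550.7 Ω, so V_mid = 24.3 × 550.7/2351 = 5.693 V.
Stage 2 is itself unloaded: V_out = V_mid × R4/(R3+R4) = 5.693 × 6200/33200 = 1.06 V.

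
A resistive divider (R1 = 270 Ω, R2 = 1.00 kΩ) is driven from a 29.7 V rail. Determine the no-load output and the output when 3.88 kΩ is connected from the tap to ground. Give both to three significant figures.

Open-circuit: V = 29.7 × 1000/(270 + 1000) = 23.4 V.
With the load, R2 becomes R2‖R_L = 795.1 Ω, so V = 29.7 × 795.1/1065 = 22.2 V.

Unloaded: 23.4 V; loaded: 22.2 V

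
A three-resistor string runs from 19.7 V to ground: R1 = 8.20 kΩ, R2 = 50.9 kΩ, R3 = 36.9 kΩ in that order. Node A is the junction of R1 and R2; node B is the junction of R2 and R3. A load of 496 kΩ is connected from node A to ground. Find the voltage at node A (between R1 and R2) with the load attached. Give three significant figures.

V ≈ 17.7 V

Below node A the series string R2+R3 = 87.80 kΩ sits in parallel with the 496 kΩ load: 74.60 kΩ.
V_A = 19.7 × 74.60/(8.20 + 74.60) = 17.7 V.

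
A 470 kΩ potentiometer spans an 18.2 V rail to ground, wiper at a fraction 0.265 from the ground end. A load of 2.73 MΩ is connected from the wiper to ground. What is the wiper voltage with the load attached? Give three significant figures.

V ≈ 4.67 V

The wiper splits the pot into (1−α)R = 345.4 kΩ above and αR = 124.5 kΩ below.
Lower section ‖ load = 119.1 kΩ.
V_wiper = 18.2 × 119.1/(345.4 + 119.1) = 4.67 V.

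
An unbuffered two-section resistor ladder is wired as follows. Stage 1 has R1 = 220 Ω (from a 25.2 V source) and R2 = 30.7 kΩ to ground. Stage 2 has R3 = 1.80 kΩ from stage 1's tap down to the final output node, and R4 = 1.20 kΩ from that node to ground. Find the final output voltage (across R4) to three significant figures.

V_out ≈ 9.33 V

Stage 2 presents R3+R4 = 3000 Ω as a load on stage 1's tap.
Stage 1's lower leg becomes R2‖(R3+R4) = 2733 Ω, so V_mid = 25.2 × 2733/2953 = 23.32 V.
Stage 2 is itself unloaded: V_out = V_mid × R4/(R3+R4) = 23.32 × 1200/3000 = 9.33 V.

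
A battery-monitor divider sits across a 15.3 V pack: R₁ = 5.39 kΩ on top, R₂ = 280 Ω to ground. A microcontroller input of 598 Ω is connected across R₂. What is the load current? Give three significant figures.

I_L ≈ 0.874 mA

R₂‖R_L = 190.7 Ω; V_out = 15.3 × 190.7/5581 = 0.5228 V.
I_L = V_out / R_L = 0.5228 / 598 Ω = 0.874 mA.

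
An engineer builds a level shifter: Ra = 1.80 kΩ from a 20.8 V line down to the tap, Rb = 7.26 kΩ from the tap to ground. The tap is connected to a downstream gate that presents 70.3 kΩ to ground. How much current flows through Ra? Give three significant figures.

Rb‖R_L = 6.580 kΩ, so the source sees Ra + Rb‖R_L = 8.380 kΩ.
I = 20.8 V / 8.380 kΩ = 2.48 mA.

I ≈ 2.48 mA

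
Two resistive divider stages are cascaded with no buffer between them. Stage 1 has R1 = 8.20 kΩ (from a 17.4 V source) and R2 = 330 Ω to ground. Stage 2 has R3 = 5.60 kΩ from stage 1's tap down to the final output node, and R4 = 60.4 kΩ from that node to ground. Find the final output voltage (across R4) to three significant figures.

Stage 2 presents R3+R4 = 66000 Ω as a load on stage 1's tap.
Stage 1's lower leg becomes R2‖(R3+R4) = 328.4 Ω, so V_mid = 17.4 × 328.4/8528 = 0.6699 V.
Stage 2 is itself unloaded: V_out = V_mid × R4/(R3+R4) = 0.6699 × 60400/66000 = 0.613 V.

V_out ≈ 0.613 V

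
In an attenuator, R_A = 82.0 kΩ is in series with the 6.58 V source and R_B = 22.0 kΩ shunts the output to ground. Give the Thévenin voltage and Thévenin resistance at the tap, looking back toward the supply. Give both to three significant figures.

V_th = 1.39 V, R_th = 17.3 kΩ

V_th is the open-circuit tap voltage: 6.58 × 22.0/(82.0 + 22.0) = 1.39 V.
With the supply zeroed, R_A and R_B appear in parallel from the tap: R_th = R_A‖R_B = (82.0 × 22.0)/104.0 = 17.3 kΩ.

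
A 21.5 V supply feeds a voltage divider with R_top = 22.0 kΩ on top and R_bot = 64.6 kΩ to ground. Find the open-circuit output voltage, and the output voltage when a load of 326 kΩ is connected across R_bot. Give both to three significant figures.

Unloaded: 16.0 V; loaded: 15.3 V

Open-circuit: V = 21.5 × 64.6/(22.0 + 64.6) = 16.0 V.
With the load, R_bot becomes R_bot‖R_L = 53.92 kΩ, so V = 21.5 × 53.92/75.92 = 15.3 V.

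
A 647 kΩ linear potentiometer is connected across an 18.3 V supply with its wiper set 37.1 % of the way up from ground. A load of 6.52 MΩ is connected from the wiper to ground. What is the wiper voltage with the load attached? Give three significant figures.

The wiper splits the pot into (1−α)R = 407.0 kΩ above and αR = 240.0 kΩ below.
Lower section ‖ load = 231.5 kΩ.
V_wiper = 18.3 × 231.5/(407.0 + 231.5) = 6.64 V.

V ≈ 6.64 V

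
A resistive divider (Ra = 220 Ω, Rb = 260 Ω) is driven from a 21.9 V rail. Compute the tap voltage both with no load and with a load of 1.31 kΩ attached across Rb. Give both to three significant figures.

Open-circuit: V = 21.9 × 260/(220 + 260) = 11.9 V.
With the load, Rb becomes Rb‖R_L = 216.9 Ω, so V = 21.9 × 216.9/436.9 = 10.9 V.

Unloaded: 11.9 V; loaded: 10.9 V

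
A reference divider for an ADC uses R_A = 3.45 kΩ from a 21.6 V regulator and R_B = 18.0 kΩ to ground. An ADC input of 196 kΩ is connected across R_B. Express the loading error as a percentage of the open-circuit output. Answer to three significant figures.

1.46 %

The divider's output (Thévenin) resistance is R_A‖R_B = 2.895 kΩ.
Fractional drop under load = R_th/(R_th + R_L) = 2.895 / (2.895 + 196) = 0.01456.
So the output falls by 1.46 %.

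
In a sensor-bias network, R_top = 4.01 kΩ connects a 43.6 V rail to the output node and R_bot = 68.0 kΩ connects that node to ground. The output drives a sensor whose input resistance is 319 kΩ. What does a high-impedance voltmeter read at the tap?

The load sits in parallel with R_bot: R_bot‖R_L = (68.0 × 319) / (68.0 + 319) = 56.05 kΩ.
V_out = 43.6 × 56.05 / (4.01 + 56.05) = 43.6 × 56.05/60.06 = 40.7 V.
(Unloaded it would have been 41.2 V.)

V_out ≈ 40.7 V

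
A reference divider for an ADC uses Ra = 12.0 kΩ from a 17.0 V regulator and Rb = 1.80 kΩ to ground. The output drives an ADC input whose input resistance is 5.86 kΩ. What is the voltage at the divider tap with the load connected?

The load sits in parallel with Rb: Rb‖R_L = (1.80 × 5.86) / (1.80 + 5.86) = 1.377 kΩ.
V_out = 17.0 × 1.377 / (12.0 + 1.377) = 17.0 × 1.377/13.38 = 1.75 V.

V_out ≈ 1.75 V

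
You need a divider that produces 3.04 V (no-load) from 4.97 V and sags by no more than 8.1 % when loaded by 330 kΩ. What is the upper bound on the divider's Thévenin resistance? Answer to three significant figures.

R_th ≤ 29.1 kΩ

Loading drop = R_th/(R_th + R_L) ≤ 0.0810, so R_th ≤ R_L · ε/(1−ε) = 330 kΩ × 0.0810/0.9190 = 29.1 kΩ.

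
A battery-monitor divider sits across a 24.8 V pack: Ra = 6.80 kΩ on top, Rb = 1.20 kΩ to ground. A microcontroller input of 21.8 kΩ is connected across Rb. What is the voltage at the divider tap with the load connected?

V_out ≈ 3.55 V

The load sits in parallel with Rb: Rb‖R_L = (1.20 × 21.8) / (1.20 + 21.8) = 1.137 kΩ.
V_out = 24.8 × 1.137 / (6.80 + 1.137) = 24.8 × 1.137/7.937 = 3.55 V.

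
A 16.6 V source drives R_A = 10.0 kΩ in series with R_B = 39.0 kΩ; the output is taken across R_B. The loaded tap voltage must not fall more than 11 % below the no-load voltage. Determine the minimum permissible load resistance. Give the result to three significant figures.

Output resistance R_th = R_A‖R_B = (10.0 × 39.0)/49.00 = 7.959 kΩ.
The fractional drop is R_th/(R_th + R_L); requiring this ≤ 0.110 gives R_L ≥ R_th(1/0.110 − 1) = 7.959 × 8.091 = 64.4 kΩ.

R_L(min) ≈ 64.4 kΩ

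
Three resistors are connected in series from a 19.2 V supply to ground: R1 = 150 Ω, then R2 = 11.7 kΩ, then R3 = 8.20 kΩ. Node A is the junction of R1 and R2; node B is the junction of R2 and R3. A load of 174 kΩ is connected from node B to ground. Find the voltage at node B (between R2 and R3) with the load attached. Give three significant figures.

V ≈ 7.64 V

At node B, R3 is in parallel with the load: R3‖R_L = 7831 Ω.
Below node A the resistance is R2 + (R3‖R_L) = 19530 Ω, so V_A = 19.2 × 19530/19680 = 19.05 V.
Then V_B = V_A × (R3‖R_L)/(R2 + R3‖R_L) = 19.05 × 7831/19530 = 7.64 V.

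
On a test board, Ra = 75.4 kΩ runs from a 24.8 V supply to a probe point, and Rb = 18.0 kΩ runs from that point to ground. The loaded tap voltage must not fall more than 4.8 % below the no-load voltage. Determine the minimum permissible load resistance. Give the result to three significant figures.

Output resistance R_th = Ra‖Rb = (75.4 × 18.0)/93.40 = 14.53 kΩ.
The fractional drop is R_th/(R_th + R_L); requiring this ≤ 0.0480 gives R_L ≥ R_th(1/0.0480 − 1) = 14.53 × 19.83 = 288 kΩ.

R_L(min) ≈ 288 kΩ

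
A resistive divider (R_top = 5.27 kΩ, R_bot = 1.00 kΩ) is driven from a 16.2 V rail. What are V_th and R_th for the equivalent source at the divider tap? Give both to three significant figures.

V_th is the open-circuit tap voltage: 16.2 × 1.00/(5.27 + 1.00) = 2.58 V.
With the supply zeroed, R_top and R_bot appear in parallel from the tap: R_th = R_top‖R_bot = (5.27 × 1.00)/6.270 = 841 Ω.

V_th = 2.58 V, R_th = 841 Ω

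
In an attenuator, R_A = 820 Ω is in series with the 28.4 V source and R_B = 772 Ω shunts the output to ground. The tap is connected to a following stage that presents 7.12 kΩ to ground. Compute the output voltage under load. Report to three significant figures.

V_out ≈ 13.0 V

The load sits in parallel with R_B: R_B‖R_L = (772 × 7120) / (772 + 7120) = 696.5 Ω.
V_out = 28.4 × 696.5 / (820 + 696.5) = 28.4 × 696.5/1516 = 13.0 V.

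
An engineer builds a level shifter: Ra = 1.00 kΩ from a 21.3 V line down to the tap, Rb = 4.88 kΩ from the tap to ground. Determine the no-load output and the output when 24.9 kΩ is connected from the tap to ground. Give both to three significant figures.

Open-circuit: V = 21.3 × 4.88/(1.00 + 4.88) = 17.7 V.
With the load, Rb becomes Rb‖R_L = 4.080 kΩ, so V = 21.3 × 4.080/5.080 = 17.1 V.

Unloaded: 17.7 V; loaded: 17.1 V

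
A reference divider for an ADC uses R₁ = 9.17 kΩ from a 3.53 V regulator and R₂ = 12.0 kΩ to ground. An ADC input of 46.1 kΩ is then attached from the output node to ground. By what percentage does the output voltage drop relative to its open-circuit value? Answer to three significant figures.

10.1 %

Unloaded V = 3.53 × 12.0/21.17 = 2.0009 V.
Loaded: R₂‖R_L = 9.522 kΩ, giving V = 3.53 × 9.522/18.69 = 1.7982 V.
Drop = (2.0009 − 1.7982) / 2.0009 = 10.1 %.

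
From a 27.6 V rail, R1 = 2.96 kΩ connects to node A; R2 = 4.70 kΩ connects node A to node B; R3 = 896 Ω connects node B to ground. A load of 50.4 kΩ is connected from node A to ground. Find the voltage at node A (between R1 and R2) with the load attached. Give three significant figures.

V ≈ 17.4 V

Below node A the series string R2+R3 = 5596 Ω sits in parallel with the 50400 Ω load: 5037 Ω.
V_A = 27.6 × 5037/(2960 + 5037) = 17.4 V.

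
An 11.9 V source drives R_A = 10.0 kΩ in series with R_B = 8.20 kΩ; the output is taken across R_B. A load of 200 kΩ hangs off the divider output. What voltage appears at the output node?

The load sits in parallel with R_B: R_B‖R_L = (8.20 × 200) / (8.20 + 200) = 7.877 kΩ.
V_out = 11.9 × 7.877 / (10.0 + 7.877) = 11.9 × 7.877/17.88 = 5.24 V.
(Unloaded it would have been 5.36 V.)

V_out ≈ 5.24 V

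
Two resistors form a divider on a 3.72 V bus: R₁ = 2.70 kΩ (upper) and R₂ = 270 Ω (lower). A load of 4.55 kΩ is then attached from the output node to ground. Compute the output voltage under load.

V_out ≈ 0.321 V

The load sits in parallel with R₂: R₂‖R_L = (270 × 4550) / (270 + 4550) = 254.9 Ω.
V_out = 3.72 × 254.9 / (2700 + 254.9) = 3.72 × 254.9/2955 = 0.321 V.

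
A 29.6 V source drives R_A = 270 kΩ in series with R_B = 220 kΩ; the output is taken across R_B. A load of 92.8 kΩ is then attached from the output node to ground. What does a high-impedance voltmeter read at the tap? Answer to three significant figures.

V_out ≈ 5.76 V

The load sits in parallel with R_B: R_B‖R_L = (220 × 92.8) / (220 + 92.8) = 65.27 kΩ.
V_out = 29.6 × 65.27 / (270 + 65.27) = 29.6 × 65.27/335.3 = 5.76 V.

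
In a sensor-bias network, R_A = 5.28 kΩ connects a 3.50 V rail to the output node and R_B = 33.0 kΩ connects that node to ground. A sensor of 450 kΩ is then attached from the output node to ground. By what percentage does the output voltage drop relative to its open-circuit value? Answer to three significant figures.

The divider's output (Thévenin) resistance is R_A‖R_B = 4.552 kΩ.
Fractional drop under load = R_th/(R_th + R_L) = 4.552 / (4.552 + 450) = 0.01001.
So the output falls by 1.00 %.

1.00 %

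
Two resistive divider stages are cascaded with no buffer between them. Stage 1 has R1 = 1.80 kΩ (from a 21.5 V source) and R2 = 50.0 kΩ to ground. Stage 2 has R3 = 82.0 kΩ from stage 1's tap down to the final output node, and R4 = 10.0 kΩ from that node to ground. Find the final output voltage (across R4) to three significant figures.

V_out ≈ 2.21 V

Stage 2 presents R3+R4 = 92.00 kΩ as a load on stage 1's tap.
Stage 1's lower leg becomes R2‖(R3+R4) = 32.39 kΩ, so V_mid = 21.5 × 32.39/34.19 = 20.37 V.
Stage 2 is itself unloaded: V_out = V_mid × R4/(R3+R4) = 20.37 × 10.0/92.00 = 2.21 V.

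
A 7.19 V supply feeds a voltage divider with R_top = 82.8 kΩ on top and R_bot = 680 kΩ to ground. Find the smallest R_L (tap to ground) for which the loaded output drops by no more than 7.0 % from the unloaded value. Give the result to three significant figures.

R_L(min) ≈ 981 kΩ

Output resistance R_th = R_top‖R_bot = (82.8 × 680)/762.8 = 73.81 kΩ.
The fractional drop is R_th/(R_th + R_L); requiring this ≤ 0.0700 gives R_L ≥ R_th(1/0.0700 − 1) = 73.81 × 13.29 = 981 kΩ.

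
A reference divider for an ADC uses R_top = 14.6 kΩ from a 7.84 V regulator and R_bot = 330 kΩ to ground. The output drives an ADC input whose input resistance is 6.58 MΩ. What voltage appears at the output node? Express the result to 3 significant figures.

V_out ≈ 7.49 V

The load sits in parallel with R_bot: R_bot‖R_L = (330 × 6580) / (330 + 6580) = 314.2 kΩ.
V_out = 7.84 × 314.2 / (14.6 + 314.2) = 7.84 × 314.2/328.8 = 7.49 V.
(Unloaded it would have been 7.51 V.)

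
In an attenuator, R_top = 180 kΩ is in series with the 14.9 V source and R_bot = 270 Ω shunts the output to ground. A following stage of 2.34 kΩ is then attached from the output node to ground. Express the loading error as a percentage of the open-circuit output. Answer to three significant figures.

Unloaded V = 14.9 × 270/180300 = 0.022317 V.
Loaded: R_bot‖R_L = 242.1 Ω, giving V = 14.9 × 242.1/180200 = 0.020011 V.
Drop = (0.022317 − 0.020011) / 0.022317 = 10.3 %.

10.3 %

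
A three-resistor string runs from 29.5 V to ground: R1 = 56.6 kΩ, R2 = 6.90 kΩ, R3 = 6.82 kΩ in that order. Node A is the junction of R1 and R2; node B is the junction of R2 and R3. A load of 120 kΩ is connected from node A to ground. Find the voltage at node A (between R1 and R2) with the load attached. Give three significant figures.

V ≈ 5.27 V

Below node A the series string R2+R3 = 13.72 kΩ sits in parallel with the 120 kΩ load: 12.31 kΩ.
V_A = 29.5 × 12.31/(56.6 + 12.31) = 5.27 V.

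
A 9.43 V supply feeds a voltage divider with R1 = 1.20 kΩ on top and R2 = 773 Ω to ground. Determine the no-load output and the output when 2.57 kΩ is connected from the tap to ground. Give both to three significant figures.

Unloaded: 3.69 V; loaded: 3.12 V

Open-circuit: V = 9.43 × 773/(1200 + 773) = 3.69 V.
With the load, R2 becomes R2‖R_L = 594.3 Ω, so V = 9.43 × 594.3/1794 = 3.12 V.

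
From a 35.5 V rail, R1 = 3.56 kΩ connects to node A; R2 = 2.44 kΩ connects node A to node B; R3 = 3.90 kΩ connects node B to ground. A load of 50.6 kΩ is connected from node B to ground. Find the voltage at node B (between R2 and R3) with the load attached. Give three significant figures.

At node B, R3 is in parallel with the load: R3‖R_L = 3.621 kΩ.
Below node A the resistance is R2 + (R3‖R_L) = 6.061 kΩ, so V_A = 35.5 × 6.061/9.621 = 22.36 V.
Then V_B = V_A × (R3‖R_L)/(R2 + R3‖R_L) = 22.36 × 3.621/6.061 = 13.4 V.

V ≈ 13.4 V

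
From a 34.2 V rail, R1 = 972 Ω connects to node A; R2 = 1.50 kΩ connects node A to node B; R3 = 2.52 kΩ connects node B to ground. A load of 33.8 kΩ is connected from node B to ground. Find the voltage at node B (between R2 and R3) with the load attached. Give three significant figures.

At node B, R3 is in parallel with the load: R3‖R_L = 2345 Ω.
Below node A the resistance is R2 + (R3‖R_L) = 3845 Ω, so V_A = 34.2 × 3845/4817 = 27.30 V.
Then V_B = V_A × (R3‖R_L)/(R2 + R3‖R_L) = 27.30 × 2345/3845 = 16.6 V.

V ≈ 16.6 V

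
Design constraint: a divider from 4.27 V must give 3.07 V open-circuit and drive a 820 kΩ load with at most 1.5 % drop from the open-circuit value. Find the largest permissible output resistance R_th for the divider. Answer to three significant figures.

Loading drop = R_th/(R_th + R_L) ≤ 0.0150, so R_th ≤ R_L · ε/(1−ε) = 820 kΩ × 0.0150/0.9850 = 12.5 kΩ.
(Any R1, R2 with R2/(R1+R2) = 0.719 and R1‖R2 ≤ 12.5 kΩ will meet the spec.)

R_th ≤ 12.5 kΩ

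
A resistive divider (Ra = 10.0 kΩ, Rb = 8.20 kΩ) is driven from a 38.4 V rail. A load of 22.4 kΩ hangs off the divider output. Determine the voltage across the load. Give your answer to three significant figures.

V_out ≈ 14.4 V

The load sits in parallel with Rb: Rb‖R_L = (8.20 × 22.4) / (8.20 + 22.4) = 6.003 kΩ.
V_out = 38.4 × 6.003 / (10.0 + 6.003) = 38.4 × 6.003/16.00 = 14.4 V.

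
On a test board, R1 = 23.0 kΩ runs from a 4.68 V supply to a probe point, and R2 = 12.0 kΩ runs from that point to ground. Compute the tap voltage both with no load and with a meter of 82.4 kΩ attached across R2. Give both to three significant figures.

Unloaded: 1.60 V; loaded: 1.46 V

Open-circuit: V = 4.68 × 12.0/(23.0 + 12.0) = 1.60 V.
With the load, R2 becomes R2‖R_L = 10.47 kΩ, so V = 4.68 × 10.47/33.47 = 1.46 V.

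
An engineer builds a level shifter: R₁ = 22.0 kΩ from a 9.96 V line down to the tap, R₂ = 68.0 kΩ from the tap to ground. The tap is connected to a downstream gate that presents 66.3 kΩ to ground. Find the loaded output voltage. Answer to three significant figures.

V_out ≈ 6.02 V

The load sits in parallel with R₂: R₂‖R_L = (68.0 × 66.3) / (68.0 + 66.3) = 33.57 kΩ.
V_out = 9.96 × 33.57 / (22.0 + 33.57) = 9.96 × 33.57/55.57 = 6.02 V.
(Unloaded it would have been 7.53 V.)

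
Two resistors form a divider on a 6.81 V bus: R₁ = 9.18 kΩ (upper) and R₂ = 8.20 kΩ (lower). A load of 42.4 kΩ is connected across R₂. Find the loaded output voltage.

The load sits in parallel with R₂: R₂‖R_L = (8.20 × 42.4) / (8.20 + 42.4) = 6.871 kΩ.
V_out = 6.81 × 6.871 / (9.18 + 6.871) = 6.81 × 6.871/16.05 = 2.92 V.
(Unloaded it would have been 3.21 V.)

V_out ≈ 2.92 V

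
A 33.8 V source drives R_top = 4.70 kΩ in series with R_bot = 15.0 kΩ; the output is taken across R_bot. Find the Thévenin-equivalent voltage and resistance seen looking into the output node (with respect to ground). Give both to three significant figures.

V_th = 25.7 V, R_th = 3.58 kΩ

V_th is the open-circuit tap voltage: 33.8 × 15.0/(4.70 + 15.0) = 25.7 V.
With the supply zeroed, R_top and R_bot appear in parallel from the tap: R_th = R_top‖R_bot = (4.70 × 15.0)/19.70 = 3.58 kΩ.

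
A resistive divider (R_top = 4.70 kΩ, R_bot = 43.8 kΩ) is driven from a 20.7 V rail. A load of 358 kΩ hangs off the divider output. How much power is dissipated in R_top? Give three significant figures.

Total resistance from the source is R_top + (R_bot‖R_L) = 43.73 kΩ, so I = 20.7/43.73 kΩ = 0.4734 mA.
P = I²·R_top = (0.4734 mA)² × 4.70 kΩ = 1.05 mW.

P ≈ 1.05 mW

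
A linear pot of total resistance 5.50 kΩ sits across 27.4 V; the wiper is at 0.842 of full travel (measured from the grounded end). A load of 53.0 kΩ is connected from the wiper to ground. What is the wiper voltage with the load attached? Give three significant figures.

V ≈ 22.8 V

The wiper splits the pot into (1−α)R = 869.0 Ω above and αR = 4631 Ω below.
Lower section ‖ load = 4259 Ω.
V_wiper = 27.4 × 4259/(869.0 + 4259) = 22.8 V.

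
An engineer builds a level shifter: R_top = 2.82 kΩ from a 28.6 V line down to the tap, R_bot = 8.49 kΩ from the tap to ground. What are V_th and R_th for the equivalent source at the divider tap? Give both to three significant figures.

V_th is the open-circuit tap voltage: 28.6 × 8.49/(2.82 + 8.49) = 21.5 V.
With the supply zeroed, R_top and R_bot appear in parallel from the tap: R_th = R_top‖R_bot = (2.82 × 8.49)/11.31 = 2.12 kΩ.

V_th = 21.5 V, R_th = 2.12 kΩ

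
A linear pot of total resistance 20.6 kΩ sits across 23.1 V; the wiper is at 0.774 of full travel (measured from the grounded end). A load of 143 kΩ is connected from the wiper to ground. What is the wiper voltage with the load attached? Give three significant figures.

The wiper splits the pot into (1−α)R = 4.656 kΩ above and αR = 15.94 kΩ below.
Lower section ‖ load = 14.34 kΩ.
V_wiper = 23.1 × 14.34/(4.656 + 14.34) = 17.4 V.

V ≈ 17.4 V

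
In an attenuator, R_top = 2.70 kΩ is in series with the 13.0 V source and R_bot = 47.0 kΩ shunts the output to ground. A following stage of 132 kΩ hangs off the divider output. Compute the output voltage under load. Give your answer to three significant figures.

The load sits in parallel with R_bot: R_bot‖R_L = (47.0 × 132) / (47.0 + 132) = 34.66 kΩ.
V_out = 13.0 × 34.66 / (2.70 + 34.66) = 13.0 × 34.66/37.36 = 12.1 V.
(Unloaded it would have been 12.3 V.)

V_out ≈ 12.1 V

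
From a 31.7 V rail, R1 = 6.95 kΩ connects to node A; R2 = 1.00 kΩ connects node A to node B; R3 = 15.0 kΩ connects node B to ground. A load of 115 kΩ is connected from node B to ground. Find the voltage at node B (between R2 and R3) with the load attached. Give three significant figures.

V ≈ 19.8 V

At node B, R3 is in parallel with the load: R3‖R_L = 13.27 kΩ.
Below node A the resistance is R2 + (R3‖R_L) = 14.27 kΩ, so V_A = 31.7 × 14.27/21.22 = 21.32 V.
Then V_B = V_A × (R3‖R_L)/(R2 + R3‖R_L) = 21.32 × 13.27/14.27 = 19.8 V.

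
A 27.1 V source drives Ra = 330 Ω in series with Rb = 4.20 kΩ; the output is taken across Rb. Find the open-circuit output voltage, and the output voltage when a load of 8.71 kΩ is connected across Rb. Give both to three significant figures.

Open-circuit: V = 27.1 × 4200/(330 + 4200) = 25.1 V.
With the load, Rb becomes Rb‖R_L = 2834 Ω, so V = 27.1 × 2834/3164 = 24.3 V.

Unloaded: 25.1 V; loaded: 24.3 V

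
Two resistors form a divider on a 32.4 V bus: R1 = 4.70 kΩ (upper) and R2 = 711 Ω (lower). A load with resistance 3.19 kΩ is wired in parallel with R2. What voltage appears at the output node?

The load sits in parallel with R2: R2‖R_L = (711 × 3190) / (711 + 3190) = 581.4 Ω.
V_out = 32.4 × 581.4 / (4700 + 581.4) = 32.4 × 581.4/5281 = 3.57 V.

V_out ≈ 3.57 V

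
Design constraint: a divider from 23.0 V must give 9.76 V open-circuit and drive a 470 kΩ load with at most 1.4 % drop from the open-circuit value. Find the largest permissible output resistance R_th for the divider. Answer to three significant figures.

Loading drop = R_th/(R_th + R_L) ≤ 0.0140, so R_th ≤ R_L · ε/(1−ε) = 470 kΩ × 0.0140/0.9860 = 6.67 kΩ.
(Any R1, R2 with R2/(R1+R2) = 0.424 and R1‖R2 ≤ 6.67 kΩ will meet the spec.)

R_th ≤ 6.67 kΩ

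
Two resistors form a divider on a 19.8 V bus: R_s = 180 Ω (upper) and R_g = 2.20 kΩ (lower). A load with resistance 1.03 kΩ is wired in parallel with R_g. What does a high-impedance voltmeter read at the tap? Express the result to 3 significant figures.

V_out ≈ 15.8 V

The load sits in parallel with R_g: R_g‖R_L = (2200 × 1030) / (2200 + 1030) = 701.5 Ω.
V_out = 19.8 × 701.5 / (180 + 701.5) = 19.8 × 701.5/881.5 = 15.8 V.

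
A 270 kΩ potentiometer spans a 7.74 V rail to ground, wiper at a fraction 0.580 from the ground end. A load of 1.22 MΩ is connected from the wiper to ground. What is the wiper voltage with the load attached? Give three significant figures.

V ≈ 4.26 V

The wiper splits the pot into (1−α)R = 113.4 kΩ above and αR = 156.6 kΩ below.
Lower section ‖ load = 138.8 kΩ.
V_wiper = 7.74 × 138.8/(113.4 + 138.8) = 4.26 V.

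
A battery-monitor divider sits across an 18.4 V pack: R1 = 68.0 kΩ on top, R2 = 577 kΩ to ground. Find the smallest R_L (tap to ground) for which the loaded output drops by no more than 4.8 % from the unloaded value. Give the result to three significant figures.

Output resistance R_th = R1‖R2 = (68.0 × 577)/645.0 = 60.83 kΩ.
The fractional drop is R_th/(R_th + R_L); requiring this ≤ 0.0480 gives R_L ≥ R_th(1/0.0480 − 1) = 60.83 × 19.83 = 1.21 MΩ.

R_L(min) ≈ 1.21 MΩ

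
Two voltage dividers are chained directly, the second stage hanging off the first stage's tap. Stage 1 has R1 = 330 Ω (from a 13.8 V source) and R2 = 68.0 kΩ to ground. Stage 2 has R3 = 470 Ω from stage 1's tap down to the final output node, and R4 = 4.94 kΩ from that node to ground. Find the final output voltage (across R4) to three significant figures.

Stage 2 presents R3+R4 = 5410 Ω as a load on stage 1's tap.
Stage 1's lower leg becomes R2‖(R3+R4) = 5011 Ω, so V_mid = 13.8 × 5011/5341 = 12.95 V.
Stage 2 is itself unloaded: V_out = V_mid × R4/(R3+R4) = 12.95 × 4940/5410 = 11.8 V.

V_out ≈ 11.8 V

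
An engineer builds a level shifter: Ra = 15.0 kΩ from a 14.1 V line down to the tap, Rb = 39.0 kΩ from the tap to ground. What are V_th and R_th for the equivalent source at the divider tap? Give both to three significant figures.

V_th = 10.2 V, R_th = 10.8 kΩ

V_th is the open-circuit tap voltage: 14.1 × 39.0/(15.0 + 39.0) = 10.2 V.
With the supply zeroed, Ra and Rb appear in parallel from the tap: R_th = Ra‖Rb = (15.0 × 39.0)/54.00 = 10.8 kΩ.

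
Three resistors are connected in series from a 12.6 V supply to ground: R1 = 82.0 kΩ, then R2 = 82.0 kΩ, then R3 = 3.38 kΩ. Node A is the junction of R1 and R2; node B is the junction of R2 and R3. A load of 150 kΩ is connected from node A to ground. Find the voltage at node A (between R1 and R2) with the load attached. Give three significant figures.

Below node A the series string R2+R3 = 85.38 kΩ sits in parallel with the 150 kΩ load: 54.41 kΩ.
V_A = 12.6 × 54.41/(82.0 + 54.41) = 5.03 V.

V ≈ 5.03 V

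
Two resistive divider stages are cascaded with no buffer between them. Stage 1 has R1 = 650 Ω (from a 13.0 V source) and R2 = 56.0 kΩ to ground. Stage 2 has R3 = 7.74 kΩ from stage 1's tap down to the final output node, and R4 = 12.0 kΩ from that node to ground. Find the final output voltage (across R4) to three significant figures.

V_out ≈ 7.57 V

Stage 2 presents R3+R4 = 19740 Ω as a load on stage 1's tap.
Stage 1's lower leg becomes R2‖(R3+R4) = 14600 Ω, so V_mid = 13.0 × 14600/15250 = 12.45 V.
Stage 2 is itself unloaded: V_out = V_mid × R4/(R3+R4) = 12.45 × 12000/19740 = 7.57 V.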